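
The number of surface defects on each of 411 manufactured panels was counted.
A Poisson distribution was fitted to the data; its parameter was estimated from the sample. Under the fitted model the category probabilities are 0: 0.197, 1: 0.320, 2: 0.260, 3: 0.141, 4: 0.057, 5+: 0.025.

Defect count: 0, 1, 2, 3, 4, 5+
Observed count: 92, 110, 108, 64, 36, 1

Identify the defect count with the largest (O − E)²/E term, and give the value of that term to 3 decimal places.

5+, 8.372

Expected counts E_i = n·p_i: 411×0.197 = 80.967, 411×0.320 = 131.52, 411×0.260 = 106.86, 411×0.141 = 57.951, 411×0.057 = 23.427, 411×0.025 = 10.275.
0: (92 − 80.967)²/80.967 = 121.727089/80.967 = 1.5034
1: (110 − 131.52)²/131.52 = 463.1104/131.52 = 3.5212
2: (108 − 106.86)²/106.86 = 1.2996/106.86 = 0.0122
3: (64 − 57.951)²/57.951 = 36.590401/57.951 = 0.6314
4: (36 − 23.427)²/23.427 = 158.080329/23.427 = 6.7478
5+: (1 − 10.275)²/10.275 = 86.025625/10.275 = 8.3723
The largest term is for 5+: 8.372.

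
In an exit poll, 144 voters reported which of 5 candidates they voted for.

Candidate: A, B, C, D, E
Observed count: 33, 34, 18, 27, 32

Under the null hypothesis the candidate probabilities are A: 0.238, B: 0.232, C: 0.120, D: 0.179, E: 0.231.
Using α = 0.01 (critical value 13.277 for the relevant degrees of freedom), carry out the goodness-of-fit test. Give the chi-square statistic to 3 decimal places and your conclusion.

0.194; do not reject

Expected counts E_i = n·p_i: 144×0.238 = 34.272, 144×0.232 = 33.408, 144×0.120 = 17.28, 144×0.179 = 25.776, 144×0.231 = 33.264.
cat         O        E   (O−E)²/E
A          33   34.272     0.0472
B          34   33.408     0.0105
C          18    17.28     0.0300
D          27   25.776     0.0581
E          32   33.264     0.0480
Sum = 0.194
df = 4. Since 0.194 < 13.277, we do not reject H₀.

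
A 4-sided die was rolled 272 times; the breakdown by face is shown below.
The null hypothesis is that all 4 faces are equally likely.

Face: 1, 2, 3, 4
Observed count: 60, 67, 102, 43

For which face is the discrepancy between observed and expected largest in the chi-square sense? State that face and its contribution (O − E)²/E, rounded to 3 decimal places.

Under H₀ each category has probability 1/4, so each expected count is 272/4 = 68.
1: (60 − 68)²/68 = 64/68 = 0.9412
2: (67 − 68)²/68 = 1/68 = 0.0147
3: (102 − 68)²/68 = 1156/68 = 17.0000
4: (43 − 68)²/68 = 625/68 = 9.1912
The largest term is for 3: 17.000.

3, 17.000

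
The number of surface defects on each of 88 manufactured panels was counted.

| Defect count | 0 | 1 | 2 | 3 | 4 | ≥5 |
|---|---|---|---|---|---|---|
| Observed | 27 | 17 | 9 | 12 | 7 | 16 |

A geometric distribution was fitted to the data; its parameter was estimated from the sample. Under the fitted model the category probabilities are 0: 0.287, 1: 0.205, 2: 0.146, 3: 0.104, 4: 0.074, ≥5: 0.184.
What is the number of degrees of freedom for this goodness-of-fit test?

4

There are k = 6 categories and 1 parameter estimated from the data, so df = 6 − 1 − 1 = 4.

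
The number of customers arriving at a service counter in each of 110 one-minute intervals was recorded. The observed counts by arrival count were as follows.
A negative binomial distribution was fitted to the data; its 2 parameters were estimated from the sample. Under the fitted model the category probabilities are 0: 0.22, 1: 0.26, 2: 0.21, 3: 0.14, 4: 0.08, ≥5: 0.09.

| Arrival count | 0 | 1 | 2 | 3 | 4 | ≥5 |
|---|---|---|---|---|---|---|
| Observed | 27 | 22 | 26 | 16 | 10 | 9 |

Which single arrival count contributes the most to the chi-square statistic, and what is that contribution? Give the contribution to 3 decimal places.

1, 1.523

Expected counts E_i = n·p_i: 110×0.22 = 24.2, 110×0.26 = 28.6, 110×0.21 = 23.1, 110×0.14 = 15.4, 110×0.08 = 8.8, 110×0.09 = 9.9.
0: (27 − 24.2)²/24.2 = 7.84/24.2 = 0.3240
1: (22 − 28.6)²/28.6 = 43.56/28.6 = 1.5231
2: (26 − 23.1)²/23.1 = 8.41/23.1 = 0.3641
3: (16 − 15.4)²/15.4 = 0.36/15.4 = 0.0234
4: (10 − 8.8)²/8.8 = 1.44/8.8 = 0.1636
≥5: (9 − 9.9)²/9.9 = 0.81/9.9 = 0.0818
The largest term is for 1: 1.523.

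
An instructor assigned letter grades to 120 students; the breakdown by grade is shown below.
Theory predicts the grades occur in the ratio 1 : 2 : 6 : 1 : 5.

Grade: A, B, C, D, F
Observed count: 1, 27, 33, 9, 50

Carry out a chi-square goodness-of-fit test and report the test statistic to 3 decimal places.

Ratio total = 15. Expected counts: 120×1/15 = 8, 120×2/15 = 16, 120×6/15 = 48, 120×1/15 = 8, 120×5/15 = 40.
χ² = (1−8)²/8 + (27−16)²/16 + (33−48)²/48 + (9−8)²/8 + (50−40)²/40
   = 6.1250 + 7.5625 + 4.6875 + 0.1250 + 2.5000
Sum = 21.000

21.000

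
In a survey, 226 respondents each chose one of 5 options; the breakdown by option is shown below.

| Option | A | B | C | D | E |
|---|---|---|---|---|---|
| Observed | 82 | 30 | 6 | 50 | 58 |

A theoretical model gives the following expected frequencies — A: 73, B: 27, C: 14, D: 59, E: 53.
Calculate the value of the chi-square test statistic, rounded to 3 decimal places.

7.859

A: (82 − 73)²/73 = 81/73 = 1.1096
B: (30 − 27)²/27 = 9/27 = 0.3333
C: (6 − 14)²/14 = 64/14 = 4.5714
D: (50 − 59)²/59 = 81/59 = 1.3729
E: (58 − 53)²/53 = 25/53 = 0.4717
Sum = 7.859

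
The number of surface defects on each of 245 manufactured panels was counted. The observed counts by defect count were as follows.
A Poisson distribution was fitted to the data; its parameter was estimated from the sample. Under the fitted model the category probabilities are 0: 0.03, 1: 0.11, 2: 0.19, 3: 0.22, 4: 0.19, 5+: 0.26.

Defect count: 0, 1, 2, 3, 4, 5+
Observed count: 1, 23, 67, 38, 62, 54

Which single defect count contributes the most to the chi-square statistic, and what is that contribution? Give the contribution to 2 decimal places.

2, 8.98

Expected counts E_i = n·p_i: 245×0.03 = 7.35, 245×0.11 = 26.95, 245×0.19 = 46.55, 245×0.22 = 53.9, 245×0.19 = 46.55, 245×0.26 = 63.7.
χ² = (1−7.35)²/7.35 + (23−26.95)²/26.95 + (67−46.55)²/46.55 + (38−53.9)²/53.9 + (62−46.55)²/46.55 + (54−63.7)²/63.7
   = 5.486 + 0.579 + 8.984 + 4.690 + 5.128 + 1.477
The largest term is for 2: 8.98.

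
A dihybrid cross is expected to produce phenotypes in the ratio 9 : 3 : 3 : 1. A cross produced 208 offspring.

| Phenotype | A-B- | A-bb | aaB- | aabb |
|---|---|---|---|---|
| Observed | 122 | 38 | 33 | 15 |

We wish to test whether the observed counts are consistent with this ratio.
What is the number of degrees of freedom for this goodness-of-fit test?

There are k = 4 categories and no parameters were estimated from the data, so df = 4 − 1 = 3.

3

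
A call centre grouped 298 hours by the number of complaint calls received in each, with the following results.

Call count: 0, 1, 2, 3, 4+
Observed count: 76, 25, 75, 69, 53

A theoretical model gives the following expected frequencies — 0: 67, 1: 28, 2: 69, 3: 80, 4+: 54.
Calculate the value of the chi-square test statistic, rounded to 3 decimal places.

3.583

χ² = (76−67)²/67 + (25−28)²/28 + (75−69)²/69 + (69−80)²/80 + (53−54)²/54
   = 1.2090 + 0.3214 + 0.5217 + 1.5125 + 0.0185
Sum = 3.583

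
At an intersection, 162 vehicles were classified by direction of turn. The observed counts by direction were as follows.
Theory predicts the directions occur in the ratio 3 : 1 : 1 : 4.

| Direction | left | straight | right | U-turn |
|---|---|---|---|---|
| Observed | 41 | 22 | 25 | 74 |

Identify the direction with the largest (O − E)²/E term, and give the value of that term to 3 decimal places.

left, 3.130

Ratio total = 9. Expected counts: 162×3/9 = 54, 162×1/9 = 18, 162×1/9 = 18, 162×4/9 = 72.
χ² = (41−54)²/54 + (22−18)²/18 + (25−18)²/18 + (74−72)²/72
   = 3.1296 + 0.8889 + 2.7222 + 0.0556
The largest term is for left: 3.130.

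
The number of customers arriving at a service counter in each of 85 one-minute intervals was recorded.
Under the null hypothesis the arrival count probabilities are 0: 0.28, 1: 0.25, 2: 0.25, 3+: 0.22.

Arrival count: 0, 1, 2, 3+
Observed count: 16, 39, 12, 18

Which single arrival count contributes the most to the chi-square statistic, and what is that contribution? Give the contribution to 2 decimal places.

1, 14.83

Expected counts E_i = n·p_i: 85×0.28 = 23.8, 85×0.25 = 21.25, 85×0.25 = 21.25, 85×0.22 = 18.7.
cat         O        E   (O−E)²/E
0          16     23.8      2.556
1          39    21.25     14.826
2          12    21.25      4.026
3+         18     18.7      0.026
The largest term is for 1: 14.83.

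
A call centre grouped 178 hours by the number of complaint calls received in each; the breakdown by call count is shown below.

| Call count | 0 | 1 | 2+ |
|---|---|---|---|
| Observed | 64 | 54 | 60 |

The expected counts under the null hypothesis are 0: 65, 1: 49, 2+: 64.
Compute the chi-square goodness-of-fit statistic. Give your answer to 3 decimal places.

0.776

0: (64 − 65)²/65 = 1/65 = 0.0154
1: (54 − 49)²/49 = 25/49 = 0.5102
2+: (60 − 64)²/64 = 16/64 = 0.2500
Sum = 0.776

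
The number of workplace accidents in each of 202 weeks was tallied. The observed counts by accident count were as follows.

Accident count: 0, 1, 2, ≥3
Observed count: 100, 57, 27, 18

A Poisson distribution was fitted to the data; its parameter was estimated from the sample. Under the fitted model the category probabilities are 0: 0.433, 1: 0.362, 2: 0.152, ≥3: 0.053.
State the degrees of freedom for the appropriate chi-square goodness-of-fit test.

2

There are k = 4 categories and 1 parameter estimated from the data, so df = 4 − 1 − 1 = 2.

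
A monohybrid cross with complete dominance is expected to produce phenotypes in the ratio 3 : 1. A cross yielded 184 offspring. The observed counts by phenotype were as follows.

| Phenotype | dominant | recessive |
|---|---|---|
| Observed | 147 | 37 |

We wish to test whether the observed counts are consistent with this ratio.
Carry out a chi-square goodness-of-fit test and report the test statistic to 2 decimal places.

Ratio total = 4. Expected counts: 184×3/4 = 138, 184×1/4 = 46.
dominant: (147 − 138)²/138 = 81/138 = 0.587
recessive: (37 − 46)²/46 = 81/46 = 1.761
Sum = 2.35

2.35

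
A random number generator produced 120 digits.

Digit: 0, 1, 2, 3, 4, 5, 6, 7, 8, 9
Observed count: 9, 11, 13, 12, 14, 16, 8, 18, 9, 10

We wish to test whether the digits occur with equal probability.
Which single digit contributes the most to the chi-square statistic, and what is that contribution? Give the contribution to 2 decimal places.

7, 3.00

Under H₀ each category has probability 1/10, so each expected count is 120/10 = 12.
χ² = (9−12)²/12 + (11−12)²/12 + (13−12)²/12 + (12−12)²/12 + (14−12)²/12 + (16−12)²/12 + (8−12)²/12 + (18−12)²/12 + (9−12)²/12 + (10−12)²/12
   = 0.750 + 0.083 + 0.083 + 0.000 + 0.333 + 1.333 + 1.333 + 3.000 + 0.750 + 0.333
The largest term is for 7: 3.00.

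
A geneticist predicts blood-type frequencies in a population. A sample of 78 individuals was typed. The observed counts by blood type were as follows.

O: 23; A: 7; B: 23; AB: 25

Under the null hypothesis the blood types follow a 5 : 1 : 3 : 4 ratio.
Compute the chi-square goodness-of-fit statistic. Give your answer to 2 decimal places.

Ratio total = 13. Expected counts: 78×5/13 = 30, 78×1/13 = 6, 78×3/13 = 18, 78×4/13 = 24.
χ² = (23−30)²/30 + (7−6)²/6 + (23−18)²/18 + (25−24)²/24
   = 1.633 + 0.167 + 1.389 + 0.042
Sum = 3.23

3.23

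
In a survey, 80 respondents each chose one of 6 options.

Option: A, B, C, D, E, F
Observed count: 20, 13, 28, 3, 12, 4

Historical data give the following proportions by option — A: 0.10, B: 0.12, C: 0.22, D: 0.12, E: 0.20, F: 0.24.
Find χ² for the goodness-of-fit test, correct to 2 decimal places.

42.92

Expected counts E_i = n·p_i: 80×0.10 = 8, 80×0.12 = 9.6, 80×0.22 = 17.6, 80×0.12 = 9.6, 80×0.20 = 16, 80×0.24 = 19.2.
χ² = (20−8)²/8 + (13−9.6)²/9.6 + (28−17.6)²/17.6 + (3−9.6)²/9.6 + (12−16)²/16 + (4−19.2)²/19.2
   = 18.000 + 1.204 + 6.145 + 4.538 + 1.000 + 12.033
Sum = 42.92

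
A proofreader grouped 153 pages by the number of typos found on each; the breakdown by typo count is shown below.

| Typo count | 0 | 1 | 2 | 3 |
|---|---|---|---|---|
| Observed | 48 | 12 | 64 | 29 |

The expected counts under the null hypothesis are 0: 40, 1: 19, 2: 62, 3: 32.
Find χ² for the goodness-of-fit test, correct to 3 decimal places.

0: (48 − 40)²/40 = 64/40 = 1.6000
1: (12 − 19)²/19 = 49/19 = 2.5789
2: (64 − 62)²/62 = 4/62 = 0.0645
3: (29 − 32)²/32 = 9/32 = 0.2813
Sum = 4.525

4.525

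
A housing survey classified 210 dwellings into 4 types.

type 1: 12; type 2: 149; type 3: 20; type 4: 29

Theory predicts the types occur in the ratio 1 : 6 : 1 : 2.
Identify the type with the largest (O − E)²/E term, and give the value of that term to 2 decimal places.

type 2, 4.20

Ratio total = 10. Expected counts: 210×1/10 = 21, 210×6/10 = 126, 210×1/10 = 21, 210×2/10 = 42.
type 1: (12 − 21)²/21 = 81/21 = 3.857
type 2: (149 − 126)²/126 = 529/126 = 4.198
type 3: (20 − 21)²/21 = 1/21 = 0.048
type 4: (29 − 42)²/42 = 169/42 = 4.024
The largest term is for type 2: 4.20.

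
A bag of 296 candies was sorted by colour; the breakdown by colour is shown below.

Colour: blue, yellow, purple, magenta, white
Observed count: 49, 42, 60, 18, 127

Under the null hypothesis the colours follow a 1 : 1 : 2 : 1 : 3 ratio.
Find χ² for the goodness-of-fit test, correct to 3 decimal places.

19.279

Ratio total = 8. Expected counts: 296×1/8 = 37, 296×1/8 = 37, 296×2/8 = 74, 296×1/8 = 37, 296×3/8 = 111.
blue: (49 − 37)²/37 = 144/37 = 3.8919
yellow: (42 − 37)²/37 = 25/37 = 0.6757
purple: (60 − 74)²/74 = 196/74 = 2.6486
magenta: (18 − 37)²/37 = 361/37 = 9.7568
white: (127 − 111)²/111 = 256/111 = 2.3063
Sum = 19.279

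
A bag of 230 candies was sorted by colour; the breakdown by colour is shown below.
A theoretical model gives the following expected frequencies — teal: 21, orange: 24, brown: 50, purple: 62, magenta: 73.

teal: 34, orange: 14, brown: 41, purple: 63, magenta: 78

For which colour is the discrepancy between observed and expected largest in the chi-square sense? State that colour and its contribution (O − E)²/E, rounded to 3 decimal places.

cat          O        E   (O−E)²/E
teal        34       21     8.0476
orange      14       24     4.1667
brown       41       50     1.6200
purple      63       62     0.0161
magenta     78       73     0.3425
The largest term is for teal: 8.048.

teal, 8.048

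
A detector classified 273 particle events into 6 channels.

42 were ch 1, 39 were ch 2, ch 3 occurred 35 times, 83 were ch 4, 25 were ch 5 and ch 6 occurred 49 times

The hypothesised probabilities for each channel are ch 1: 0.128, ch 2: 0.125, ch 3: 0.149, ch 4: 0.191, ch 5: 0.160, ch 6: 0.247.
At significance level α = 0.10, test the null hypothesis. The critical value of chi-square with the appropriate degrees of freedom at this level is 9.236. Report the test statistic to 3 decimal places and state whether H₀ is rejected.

Expected counts E_i = n·p_i: 273×0.128 = 34.944, 273×0.125 = 34.125, 273×0.149 = 40.677, 273×0.191 = 52.143, 273×0.160 = 43.68, 273×0.247 = 67.431.
ch 1: (42 − 34.944)²/34.944 = 49.787136/34.944 = 1.4248
ch 2: (39 − 34.125)²/34.125 = 23.765625/34.125 = 0.6964
ch 3: (35 − 40.677)²/40.677 = 32.228329/40.677 = 0.7923
ch 4: (83 − 52.143)²/52.143 = 952.154449/52.143 = 18.2604
ch 5: (25 − 43.68)²/43.68 = 348.9424/43.68 = 7.9886
ch 6: (49 − 67.431)²/67.431 = 339.701761/67.431 = 5.0378
Sum = 34.200
df = 5. Since 34.200 > 9.236, we reject H₀.

34.200; reject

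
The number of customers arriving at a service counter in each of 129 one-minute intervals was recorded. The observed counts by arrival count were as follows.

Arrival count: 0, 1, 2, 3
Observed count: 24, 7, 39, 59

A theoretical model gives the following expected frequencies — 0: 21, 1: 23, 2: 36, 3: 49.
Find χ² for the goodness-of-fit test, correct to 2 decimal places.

cat         O        E   (O−E)²/E
0          24       21      0.429
1           7       23     11.130
2          39       36      0.250
3          59       49      2.041
Sum = 13.85

13.85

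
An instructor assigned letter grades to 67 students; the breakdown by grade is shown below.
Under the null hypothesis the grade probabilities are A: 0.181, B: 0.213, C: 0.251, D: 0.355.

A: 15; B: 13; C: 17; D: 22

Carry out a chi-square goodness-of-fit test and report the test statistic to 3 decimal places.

0.930

Expected counts E_i = n·p_i: 67×0.181 = 12.127, 67×0.213 = 14.271, 67×0.251 = 16.817, 67×0.355 = 23.785.
A: (15 − 12.127)²/12.127 = 8.254129/12.127 = 0.6806
B: (13 − 14.271)²/14.271 = 1.615441/14.271 = 0.1132
C: (17 − 16.817)²/16.817 = 0.033489/16.817 = 0.0020
D: (22 − 23.785)²/23.785 = 3.186225/23.785 = 0.1340
Sum = 0.930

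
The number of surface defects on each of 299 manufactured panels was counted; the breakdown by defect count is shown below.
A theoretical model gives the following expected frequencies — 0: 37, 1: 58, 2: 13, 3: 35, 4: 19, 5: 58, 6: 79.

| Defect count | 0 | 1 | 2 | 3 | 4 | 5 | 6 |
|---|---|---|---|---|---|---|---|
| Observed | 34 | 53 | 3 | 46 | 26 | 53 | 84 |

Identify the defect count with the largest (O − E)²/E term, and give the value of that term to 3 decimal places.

χ² = (34−37)²/37 + (53−58)²/58 + (3−13)²/13 + (46−35)²/35 + (26−19)²/19 + (53−58)²/58 + (84−79)²/79
   = 0.2432 + 0.4310 + 7.6923 + 3.4571 + 2.5789 + 0.4310 + 0.3165
The largest term is for 2: 7.692.

2, 7.692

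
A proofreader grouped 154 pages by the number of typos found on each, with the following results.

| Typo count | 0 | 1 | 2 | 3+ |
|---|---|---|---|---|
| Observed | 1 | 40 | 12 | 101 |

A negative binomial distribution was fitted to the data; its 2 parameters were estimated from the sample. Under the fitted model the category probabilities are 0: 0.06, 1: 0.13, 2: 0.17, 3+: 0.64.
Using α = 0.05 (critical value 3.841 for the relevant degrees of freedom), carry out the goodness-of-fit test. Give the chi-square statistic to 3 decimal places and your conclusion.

Expected counts E_i = n·p_i: 154×0.06 = 9.24, 154×0.13 = 20.02, 154×0.17 = 26.18, 154×0.64 = 98.56.
cat         O        E   (O−E)²/E
0           1     9.24     7.3482
1          40    20.02    19.9401
2          12    26.18     7.6804
3+        101    98.56     0.0604
Sum = 35.029
df = 1. Since 35.029 > 3.841, we reject H₀.

35.029; reject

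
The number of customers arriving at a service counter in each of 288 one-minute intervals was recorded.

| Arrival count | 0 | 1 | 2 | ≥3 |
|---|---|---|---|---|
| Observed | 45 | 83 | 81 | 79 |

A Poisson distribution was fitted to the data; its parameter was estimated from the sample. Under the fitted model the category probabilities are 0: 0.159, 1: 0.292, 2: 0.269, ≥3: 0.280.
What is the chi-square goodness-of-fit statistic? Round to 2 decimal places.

0.22

Expected counts E_i = n·p_i: 288×0.159 = 45.792, 288×0.292 = 84.096, 288×0.269 = 77.472, 288×0.280 = 80.64.
0: (45 − 45.792)²/45.792 = 0.627264/45.792 = 0.014
1: (83 − 84.096)²/84.096 = 1.201216/84.096 = 0.014
2: (81 − 77.472)²/77.472 = 12.446784/77.472 = 0.161
≥3: (79 − 80.64)²/80.64 = 2.6896/80.64 = 0.033
Sum = 0.22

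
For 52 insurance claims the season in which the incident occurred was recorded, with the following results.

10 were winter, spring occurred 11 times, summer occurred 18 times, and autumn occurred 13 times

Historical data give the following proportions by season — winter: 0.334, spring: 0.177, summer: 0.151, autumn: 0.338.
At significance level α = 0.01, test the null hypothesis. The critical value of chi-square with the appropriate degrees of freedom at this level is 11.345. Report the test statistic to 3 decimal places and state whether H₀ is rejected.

Expected counts E_i = n·p_i: 52×0.334 = 17.368, 52×0.177 = 9.204, 52×0.151 = 7.852, 52×0.338 = 17.576.
cat         O        E   (O−E)²/E
winter     10   17.368     3.1257
spring     11    9.204     0.3505
summer     18    7.852    13.1154
autumn     13   17.576     1.1914
Sum = 17.783
df = 3. Since 17.783 > 11.345, we reject H₀.

17.783; reject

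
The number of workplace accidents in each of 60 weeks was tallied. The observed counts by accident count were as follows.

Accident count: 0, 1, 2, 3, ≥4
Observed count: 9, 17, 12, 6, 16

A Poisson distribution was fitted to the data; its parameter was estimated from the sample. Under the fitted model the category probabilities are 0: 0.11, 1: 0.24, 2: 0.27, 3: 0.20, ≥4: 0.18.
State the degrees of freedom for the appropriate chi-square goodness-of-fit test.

3

There are k = 5 categories and 1 parameter estimated from the data, so df = 5 − 1 − 1 = 3.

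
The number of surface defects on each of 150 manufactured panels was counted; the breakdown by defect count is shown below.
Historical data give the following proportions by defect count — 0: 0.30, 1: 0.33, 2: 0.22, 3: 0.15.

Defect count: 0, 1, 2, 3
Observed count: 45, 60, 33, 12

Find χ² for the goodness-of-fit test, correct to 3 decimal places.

7.127

Expected counts E_i = n·p_i: 150×0.30 = 45, 150×0.33 = 49.5, 150×0.22 = 33, 150×0.15 = 22.5.
χ² = (45−45)²/45 + (60−49.5)²/49.5 + (33−33)²/33 + (12−22.5)²/22.5
   = 0.0000 + 2.2273 + 0.0000 + 4.9000
Sum = 7.127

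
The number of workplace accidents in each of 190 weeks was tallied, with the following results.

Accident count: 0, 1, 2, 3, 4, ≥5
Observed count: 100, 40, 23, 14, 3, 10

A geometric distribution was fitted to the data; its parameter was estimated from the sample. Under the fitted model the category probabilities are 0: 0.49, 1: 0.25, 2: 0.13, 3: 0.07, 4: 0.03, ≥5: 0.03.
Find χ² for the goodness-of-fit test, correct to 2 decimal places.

6.37

Expected counts E_i = n·p_i: 190×0.49 = 93.1, 190×0.25 = 47.5, 190×0.13 = 24.7, 190×0.07 = 13.3, 190×0.03 = 5.7, 190×0.03 = 5.7.
cat         O        E   (O−E)²/E
0         100     93.1      0.511
1          40     47.5      1.184
2          23     24.7      0.117
3          14     13.3      0.037
4           3      5.7      1.279
≥5         10      5.7      3.244
Sum = 6.37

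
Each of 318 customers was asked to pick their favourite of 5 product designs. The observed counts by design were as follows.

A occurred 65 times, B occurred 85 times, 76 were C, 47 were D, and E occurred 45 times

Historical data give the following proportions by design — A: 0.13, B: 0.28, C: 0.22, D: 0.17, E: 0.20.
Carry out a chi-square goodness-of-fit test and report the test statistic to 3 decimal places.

Expected counts E_i = n·p_i: 318×0.13 = 41.34, 318×0.28 = 89.04, 318×0.22 = 69.96, 318×0.17 = 54.06, 318×0.20 = 63.6.
A: (65 − 41.34)²/41.34 = 559.7956/41.34 = 13.5413
B: (85 − 89.04)²/89.04 = 16.3216/89.04 = 0.1833
C: (76 − 69.96)²/69.96 = 36.4816/69.96 = 0.5215
D: (47 − 54.06)²/54.06 = 49.8436/54.06 = 0.9220
E: (45 − 63.6)²/63.6 = 345.96/63.6 = 5.4396
Sum = 20.608

20.608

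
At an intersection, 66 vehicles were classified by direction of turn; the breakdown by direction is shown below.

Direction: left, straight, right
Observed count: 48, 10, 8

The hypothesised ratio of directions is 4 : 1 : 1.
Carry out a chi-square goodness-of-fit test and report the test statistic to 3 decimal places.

1.273

Ratio total = 6. Expected counts: 66×4/6 = 44, 66×1/6 = 11, 66×1/6 = 11.
left: (48 − 44)²/44 = 16/44 = 0.3636
straight: (10 − 11)²/11 = 1/11 = 0.0909
right: (8 − 11)²/11 = 9/11 = 0.8182
Sum = 1.273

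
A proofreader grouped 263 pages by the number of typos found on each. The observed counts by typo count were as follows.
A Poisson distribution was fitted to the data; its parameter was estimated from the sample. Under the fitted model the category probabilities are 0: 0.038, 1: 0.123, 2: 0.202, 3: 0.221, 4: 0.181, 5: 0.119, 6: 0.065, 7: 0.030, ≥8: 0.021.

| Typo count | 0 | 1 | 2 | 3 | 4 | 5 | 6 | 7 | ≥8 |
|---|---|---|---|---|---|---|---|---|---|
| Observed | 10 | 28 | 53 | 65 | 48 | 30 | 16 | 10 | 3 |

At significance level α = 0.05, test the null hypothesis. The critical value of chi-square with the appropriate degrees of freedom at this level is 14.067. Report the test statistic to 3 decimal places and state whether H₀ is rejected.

Expected counts E_i = n·p_i: 263×0.038 = 9.994, 263×0.123 = 32.349, 263×0.202 = 53.126, 263×0.221 = 58.123, 263×0.181 = 47.603, 263×0.119 = 31.297, 263×0.065 = 17.095, 263×0.030 = 7.89, 263×0.021 = 5.523.
cat         O        E   (O−E)²/E
0          10    9.994     0.0000
1          28   32.349     0.5847
2          53   53.126     0.0003
3          65   58.123     0.8137
4          48   47.603     0.0033
5          30   31.297     0.0537
6          16   17.095     0.0701
7          10     7.89     0.5643
≥8          3    5.523     1.1525
Sum = 3.243
df = 7. Since 3.243 < 14.067, we do not reject H₀.

3.243; do not reject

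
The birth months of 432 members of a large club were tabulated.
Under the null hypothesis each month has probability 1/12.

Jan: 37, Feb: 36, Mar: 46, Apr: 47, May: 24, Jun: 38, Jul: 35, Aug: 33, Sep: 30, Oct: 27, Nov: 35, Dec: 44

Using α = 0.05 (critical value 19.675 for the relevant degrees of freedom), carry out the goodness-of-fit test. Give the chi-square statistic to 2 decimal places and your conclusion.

Expected count for each of the 12 categories: 432/12 = 36.
χ² = (37−36)²/36 + (36−36)²/36 + (46−36)²/36 + (47−36)²/36 + (24−36)²/36 + (38−36)²/36 + (35−36)²/36 + (33−36)²/36 + (30−36)²/36 + (27−36)²/36 + (35−36)²/36 + (44−36)²/36
   = 0.028 + 0.000 + 2.778 + 3.361 + 4.000 + 0.111 + 0.028 + 0.250 + 1.000 + 2.250 + 0.028 + 1.778
Sum = 15.61
df = 11. Since 15.61 < 19.675, we do not reject H₀.

15.61; do not reject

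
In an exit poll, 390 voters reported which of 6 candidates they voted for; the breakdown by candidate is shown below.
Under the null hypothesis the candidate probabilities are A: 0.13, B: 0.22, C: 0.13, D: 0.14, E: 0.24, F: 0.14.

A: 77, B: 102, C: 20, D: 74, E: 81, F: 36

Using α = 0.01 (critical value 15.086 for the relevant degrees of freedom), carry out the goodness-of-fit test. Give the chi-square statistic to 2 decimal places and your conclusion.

Expected counts E_i = n·p_i: 390×0.13 = 50.7, 390×0.22 = 85.8, 390×0.13 = 50.7, 390×0.14 = 54.6, 390×0.24 = 93.6, 390×0.14 = 54.6.
A: (77 − 50.7)²/50.7 = 691.69/50.7 = 13.643
B: (102 − 85.8)²/85.8 = 262.44/85.8 = 3.059
C: (20 − 50.7)²/50.7 = 942.49/50.7 = 18.590
D: (74 − 54.6)²/54.6 = 376.36/54.6 = 6.893
E: (81 − 93.6)²/93.6 = 158.76/93.6 = 1.696
F: (36 − 54.6)²/54.6 = 345.96/54.6 = 6.336
Sum = 50.22
df = 5. Since 50.22 > 15.086, we reject H₀.

50.22; reject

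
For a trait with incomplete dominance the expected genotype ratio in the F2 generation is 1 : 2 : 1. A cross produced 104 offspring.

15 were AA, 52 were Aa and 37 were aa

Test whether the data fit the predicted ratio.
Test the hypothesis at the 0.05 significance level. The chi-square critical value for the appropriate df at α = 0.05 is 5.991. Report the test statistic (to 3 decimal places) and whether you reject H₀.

Ratio total = 4. Expected counts: 104×1/4 = 26, 104×2/4 = 52, 104×1/4 = 26.
AA: (15 − 26)²/26 = 121/26 = 4.6538
Aa: (52 − 52)²/52 = 0/52 = 0.0000
aa: (37 − 26)²/26 = 121/26 = 4.6538
Sum = 9.308
df = 2. Since 9.308 > 5.991, we reject H₀.

9.308; reject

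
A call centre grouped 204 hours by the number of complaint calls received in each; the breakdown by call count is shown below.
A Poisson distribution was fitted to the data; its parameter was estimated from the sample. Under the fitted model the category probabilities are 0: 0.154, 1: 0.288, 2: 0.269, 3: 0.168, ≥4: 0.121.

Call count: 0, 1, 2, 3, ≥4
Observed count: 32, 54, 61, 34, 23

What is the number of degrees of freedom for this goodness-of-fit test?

3

There are k = 5 categories and 1 parameter estimated from the data, so df = 5 − 1 − 1 = 3.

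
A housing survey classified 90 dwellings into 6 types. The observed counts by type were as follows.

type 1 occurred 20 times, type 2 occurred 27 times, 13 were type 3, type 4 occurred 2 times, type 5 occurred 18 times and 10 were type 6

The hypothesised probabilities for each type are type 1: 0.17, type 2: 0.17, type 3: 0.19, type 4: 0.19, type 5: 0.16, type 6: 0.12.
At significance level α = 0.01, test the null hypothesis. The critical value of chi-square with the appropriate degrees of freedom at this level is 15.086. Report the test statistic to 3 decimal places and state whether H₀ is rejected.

Expected counts E_i = n·p_i: 90×0.17 = 15.3, 90×0.17 = 15.3, 90×0.19 = 17.1, 90×0.19 = 17.1, 90×0.16 = 14.4, 90×0.12 = 10.8.
χ² = (20−15.3)²/15.3 + (27−15.3)²/15.3 + (13−17.1)²/17.1 + (2−17.1)²/17.1 + (18−14.4)²/14.4 + (10−10.8)²/10.8
   = 1.4438 + 8.9471 + 0.9830 + 13.3339 + 0.9000 + 0.0593
Sum = 25.667
df = 5. Since 25.667 > 15.086, we reject H₀.

25.667; reject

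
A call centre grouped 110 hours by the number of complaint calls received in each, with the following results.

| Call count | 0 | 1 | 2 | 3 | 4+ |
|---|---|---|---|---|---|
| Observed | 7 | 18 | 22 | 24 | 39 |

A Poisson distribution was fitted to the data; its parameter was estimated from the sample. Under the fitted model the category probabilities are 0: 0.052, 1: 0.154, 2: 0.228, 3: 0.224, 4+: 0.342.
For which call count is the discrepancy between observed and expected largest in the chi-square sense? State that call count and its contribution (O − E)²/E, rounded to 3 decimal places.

Expected counts E_i = n·p_i: 110×0.052 = 5.72, 110×0.154 = 16.94, 110×0.228 = 25.08, 110×0.224 = 24.64, 110×0.342 = 37.62.
0: (7 − 5.72)²/5.72 = 1.6384/5.72 = 0.2864
1: (18 − 16.94)²/16.94 = 1.1236/16.94 = 0.0663
2: (22 − 25.08)²/25.08 = 9.4864/25.08 = 0.3782
3: (24 − 24.64)²/24.64 = 0.4096/24.64 = 0.0166
4+: (39 − 37.62)²/37.62 = 1.9044/37.62 = 0.0506
The largest term is for 2: 0.378.

2, 0.378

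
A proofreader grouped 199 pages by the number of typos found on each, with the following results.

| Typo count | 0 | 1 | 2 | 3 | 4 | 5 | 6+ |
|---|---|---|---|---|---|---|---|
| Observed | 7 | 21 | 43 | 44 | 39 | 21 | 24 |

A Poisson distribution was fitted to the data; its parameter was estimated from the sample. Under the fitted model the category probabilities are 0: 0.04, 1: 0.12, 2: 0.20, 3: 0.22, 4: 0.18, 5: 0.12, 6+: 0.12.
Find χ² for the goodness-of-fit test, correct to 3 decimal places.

Expected counts E_i = n·p_i: 199×0.04 = 7.96, 199×0.12 = 23.88, 199×0.20 = 39.8, 199×0.22 = 43.78, 199×0.18 = 35.82, 199×0.12 = 23.88, 199×0.12 = 23.88.
χ² = (7−7.96)²/7.96 + (21−23.88)²/23.88 + (43−39.8)²/39.8 + (44−43.78)²/43.78 + (39−35.82)²/35.82 + (21−23.88)²/23.88 + (24−23.88)²/23.88
   = 0.1158 + 0.3473 + 0.2573 + 0.0011 + 0.2823 + 0.3473 + 0.0006
Sum = 1.352

1.352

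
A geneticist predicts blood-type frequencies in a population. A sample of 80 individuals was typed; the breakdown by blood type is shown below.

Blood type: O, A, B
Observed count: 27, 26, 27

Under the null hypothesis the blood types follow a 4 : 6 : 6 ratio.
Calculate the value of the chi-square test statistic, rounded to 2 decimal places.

3.28

Ratio total = 16. Expected counts: 80×4/16 = 20, 80×6/16 = 30, 80×6/16 = 30.
cat         O        E   (O−E)²/E
O          27       20      2.450
A          26       30      0.533
B          27       30      0.300
Sum = 3.28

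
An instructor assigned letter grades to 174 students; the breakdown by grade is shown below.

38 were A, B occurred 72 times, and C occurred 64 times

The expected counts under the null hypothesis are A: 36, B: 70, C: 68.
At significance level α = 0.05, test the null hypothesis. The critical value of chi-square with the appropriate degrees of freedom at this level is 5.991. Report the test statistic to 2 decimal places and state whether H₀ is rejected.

0.40; do not reject

A: (38 − 36)²/36 = 4/36 = 0.111
B: (72 − 70)²/70 = 4/70 = 0.057
C: (64 − 68)²/68 = 16/68 = 0.235
Sum = 0.40
df = 2. Since 0.40 < 5.991, we do not reject H₀.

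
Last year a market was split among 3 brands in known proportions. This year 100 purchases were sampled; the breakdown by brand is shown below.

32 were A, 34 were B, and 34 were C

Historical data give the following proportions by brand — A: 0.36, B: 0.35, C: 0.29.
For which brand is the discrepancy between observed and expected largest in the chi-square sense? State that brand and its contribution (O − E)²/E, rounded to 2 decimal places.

Expected counts E_i = n·p_i: 100×0.36 = 36, 100×0.35 = 35, 100×0.29 = 29.
A: (32 − 36)²/36 = 16/36 = 0.444
B: (34 − 35)²/35 = 1/35 = 0.029
C: (34 − 29)²/29 = 25/29 = 0.862
The largest term is for C: 0.86.

C, 0.86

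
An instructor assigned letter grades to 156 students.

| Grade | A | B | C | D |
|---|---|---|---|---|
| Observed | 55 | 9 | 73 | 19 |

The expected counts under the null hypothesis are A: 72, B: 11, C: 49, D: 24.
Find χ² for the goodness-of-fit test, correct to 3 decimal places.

A: (55 − 72)²/72 = 289/72 = 4.0139
B: (9 − 11)²/11 = 4/11 = 0.3636
C: (73 − 49)²/49 = 576/49 = 11.7551
D: (19 − 24)²/24 = 25/24 = 1.0417
Sum = 17.174

17.174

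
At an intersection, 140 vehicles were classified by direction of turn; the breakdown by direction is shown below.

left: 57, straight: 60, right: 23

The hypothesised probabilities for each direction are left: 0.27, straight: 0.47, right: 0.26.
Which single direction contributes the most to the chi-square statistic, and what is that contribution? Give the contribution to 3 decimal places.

Expected counts E_i = n·p_i: 140×0.27 = 37.8, 140×0.47 = 65.8, 140×0.26 = 36.4.
cat           O        E   (O−E)²/E
left         57     37.8     9.7524
straight     60     65.8     0.5112
right        23     36.4     4.9330
The largest term is for left: 9.752.

left, 9.752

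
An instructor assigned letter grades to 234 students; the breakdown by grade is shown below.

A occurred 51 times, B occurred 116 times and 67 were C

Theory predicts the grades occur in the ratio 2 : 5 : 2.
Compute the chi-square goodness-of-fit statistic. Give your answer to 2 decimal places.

5.85

Ratio total = 9. Expected counts: 234×2/9 = 52, 234×5/9 = 130, 234×2/9 = 52.
χ² = (51−52)²/52 + (116−130)²/130 + (67−52)²/52
   = 0.019 + 1.508 + 4.327
Sum = 5.85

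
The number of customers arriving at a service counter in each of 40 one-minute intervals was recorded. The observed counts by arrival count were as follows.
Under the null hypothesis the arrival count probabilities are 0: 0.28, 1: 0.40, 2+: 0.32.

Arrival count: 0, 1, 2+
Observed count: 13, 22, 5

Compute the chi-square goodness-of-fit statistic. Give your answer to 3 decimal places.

7.292

Expected counts E_i = n·p_i: 40×0.28 = 11.2, 40×0.40 = 16, 40×0.32 = 12.8.
0: (13 − 11.2)²/11.2 = 3.24/11.2 = 0.2893
1: (22 − 16)²/16 = 36/16 = 2.2500
2+: (5 − 12.8)²/12.8 = 60.84/12.8 = 4.7531
Sum = 7.292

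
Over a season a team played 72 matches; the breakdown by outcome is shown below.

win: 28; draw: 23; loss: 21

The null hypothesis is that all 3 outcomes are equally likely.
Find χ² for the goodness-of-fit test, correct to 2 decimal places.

1.08

Under H₀ each category has probability 1/3, so each expected count is 72/3 = 24.
win: (28 − 24)²/24 = 16/24 = 0.667
draw: (23 − 24)²/24 = 1/24 = 0.042
loss: (21 − 24)²/24 = 9/24 = 0.375
Sum = 1.08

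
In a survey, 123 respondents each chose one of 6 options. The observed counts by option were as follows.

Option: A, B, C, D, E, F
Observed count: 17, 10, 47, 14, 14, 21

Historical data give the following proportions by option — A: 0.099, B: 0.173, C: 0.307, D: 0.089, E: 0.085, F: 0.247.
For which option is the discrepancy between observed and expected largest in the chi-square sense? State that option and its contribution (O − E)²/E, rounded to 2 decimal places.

Expected counts E_i = n·p_i: 123×0.099 = 12.177, 123×0.173 = 21.279, 123×0.307 = 37.761, 123×0.089 = 10.947, 123×0.085 = 10.455, 123×0.247 = 30.381.
A: (17 − 12.177)²/12.177 = 23.261329/12.177 = 1.910
B: (10 − 21.279)²/21.279 = 127.215841/21.279 = 5.978
C: (47 − 37.761)²/37.761 = 85.359121/37.761 = 2.261
D: (14 − 10.947)²/10.947 = 9.320809/10.947 = 0.851
E: (14 − 10.455)²/10.455 = 12.567025/10.455 = 1.202
F: (21 − 30.381)²/30.381 = 88.003161/30.381 = 2.897
The largest term is for B: 5.98.

B, 5.98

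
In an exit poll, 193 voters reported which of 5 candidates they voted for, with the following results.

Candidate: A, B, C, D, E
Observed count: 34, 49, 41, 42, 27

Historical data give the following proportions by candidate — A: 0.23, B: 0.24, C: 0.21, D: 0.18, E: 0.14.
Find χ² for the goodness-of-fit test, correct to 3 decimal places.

4.110

Expected counts E_i = n·p_i: 193×0.23 = 44.39, 193×0.24 = 46.32, 193×0.21 = 40.53, 193×0.18 = 34.74, 193×0.14 = 27.02.
χ² = (34−44.39)²/44.39 + (49−46.32)²/46.32 + (41−40.53)²/40.53 + (42−34.74)²/34.74 + (27−27.02)²/27.02
   = 2.4319 + 0.1551 + 0.0055 + 1.5172 + 0.0000
Sum = 4.110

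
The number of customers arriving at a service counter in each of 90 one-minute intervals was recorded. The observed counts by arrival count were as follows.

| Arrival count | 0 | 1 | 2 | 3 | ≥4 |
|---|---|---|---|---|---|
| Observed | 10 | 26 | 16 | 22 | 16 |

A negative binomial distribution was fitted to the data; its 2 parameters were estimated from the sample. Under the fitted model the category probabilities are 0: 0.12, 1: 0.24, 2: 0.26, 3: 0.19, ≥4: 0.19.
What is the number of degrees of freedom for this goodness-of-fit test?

There are k = 5 categories and 2 parameters estimated from the data, so df = 5 − 1 − 2 = 2.

2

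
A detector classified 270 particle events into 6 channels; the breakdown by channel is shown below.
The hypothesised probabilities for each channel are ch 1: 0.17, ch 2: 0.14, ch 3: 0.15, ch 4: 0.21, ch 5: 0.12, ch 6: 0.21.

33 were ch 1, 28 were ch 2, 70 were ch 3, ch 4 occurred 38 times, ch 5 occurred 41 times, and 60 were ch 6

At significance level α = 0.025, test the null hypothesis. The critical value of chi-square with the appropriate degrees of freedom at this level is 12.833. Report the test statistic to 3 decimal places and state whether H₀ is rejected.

36.296; reject

Expected counts E_i = n·p_i: 270×0.17 = 45.9, 270×0.14 = 37.8, 270×0.15 = 40.5, 270×0.21 = 56.7, 270×0.12 = 32.4, 270×0.21 = 56.7.
ch 1: (33 − 45.9)²/45.9 = 166.41/45.9 = 3.6255
ch 2: (28 − 37.8)²/37.8 = 96.04/37.8 = 2.5407
ch 3: (70 − 40.5)²/40.5 = 870.25/40.5 = 21.4877
ch 4: (38 − 56.7)²/56.7 = 349.69/56.7 = 6.1674
ch 5: (41 − 32.4)²/32.4 = 73.96/32.4 = 2.2827
ch 6: (60 − 56.7)²/56.7 = 10.89/56.7 = 0.1921
Sum = 36.296
df = 5. Since 36.296 > 12.833, we reject H₀.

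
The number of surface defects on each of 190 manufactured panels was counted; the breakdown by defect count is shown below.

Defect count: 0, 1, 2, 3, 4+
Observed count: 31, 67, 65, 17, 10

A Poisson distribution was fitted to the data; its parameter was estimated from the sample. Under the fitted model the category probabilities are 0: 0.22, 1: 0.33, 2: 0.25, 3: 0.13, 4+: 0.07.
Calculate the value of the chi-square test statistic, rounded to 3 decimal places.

Expected counts E_i = n·p_i: 190×0.22 = 41.8, 190×0.33 = 62.7, 190×0.25 = 47.5, 190×0.13 = 24.7, 190×0.07 = 13.3.
χ² = (31−41.8)²/41.8 + (67−62.7)²/62.7 + (65−47.5)²/47.5 + (17−24.7)²/24.7 + (10−13.3)²/13.3
   = 2.7904 + 0.2949 + 6.4474 + 2.4004 + 0.8188
Sum = 12.752

12.752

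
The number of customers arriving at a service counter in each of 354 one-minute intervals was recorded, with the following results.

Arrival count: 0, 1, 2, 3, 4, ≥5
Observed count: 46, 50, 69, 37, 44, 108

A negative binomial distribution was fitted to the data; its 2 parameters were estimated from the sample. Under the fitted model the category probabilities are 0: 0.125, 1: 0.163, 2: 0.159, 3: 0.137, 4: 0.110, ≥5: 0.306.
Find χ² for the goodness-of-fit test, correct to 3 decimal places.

Expected counts E_i = n·p_i: 354×0.125 = 44.25, 354×0.163 = 57.702, 354×0.159 = 56.286, 354×0.137 = 48.498, 354×0.110 = 38.94, 354×0.306 = 108.324.
χ² = (46−44.25)²/44.25 + (50−57.702)²/57.702 + (69−56.286)²/56.286 + (37−48.498)²/48.498 + (44−38.94)²/38.94 + (108−108.324)²/108.324
   = 0.0692 + 1.0281 + 2.8719 + 2.7260 + 0.6575 + 0.0010
Sum = 7.354

7.354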